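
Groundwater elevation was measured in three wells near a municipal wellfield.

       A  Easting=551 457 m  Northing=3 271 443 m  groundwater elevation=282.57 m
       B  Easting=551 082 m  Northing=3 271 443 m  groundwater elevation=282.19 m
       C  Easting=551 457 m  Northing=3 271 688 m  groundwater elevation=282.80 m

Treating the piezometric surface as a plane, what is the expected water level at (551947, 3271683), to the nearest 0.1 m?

283.3 m

∂h/∂x = (282.19 − 282.57) / (551082 − 551457) = +0.001013
∂h/∂y = (282.80 − 282.57) / (3271688 − 3271443) = +0.0009388
h(551947, 3271683) = 282.57 + (+0.001013)·(490) + (+0.0009388)·(240) = 282.57 +0.497 +0.225 = 283.292 m.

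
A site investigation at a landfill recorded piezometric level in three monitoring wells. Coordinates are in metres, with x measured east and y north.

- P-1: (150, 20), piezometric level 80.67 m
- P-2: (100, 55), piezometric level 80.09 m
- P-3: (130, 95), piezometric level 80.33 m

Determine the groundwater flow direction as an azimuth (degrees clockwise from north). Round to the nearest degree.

280°

With h = a·x + b·y + c and P-1 as origin, the differences give:
  (-50)·a + 35·b = -0.58
  (-20)·a + 75·b = -0.34
Eliminate b (×75 and ×35, subtract): -3050·a = -31.600 → a = ∂h/∂x = +0.01036
Back-substitute: b = ∂h/∂y = -0.001770.
Flow direction (−∇h) has components (-0.01036 E, +0.001770 N).
Azimuth = atan2(E, N) = atan2(-0.01036, +0.001770) = 279.7° ≈ 280°.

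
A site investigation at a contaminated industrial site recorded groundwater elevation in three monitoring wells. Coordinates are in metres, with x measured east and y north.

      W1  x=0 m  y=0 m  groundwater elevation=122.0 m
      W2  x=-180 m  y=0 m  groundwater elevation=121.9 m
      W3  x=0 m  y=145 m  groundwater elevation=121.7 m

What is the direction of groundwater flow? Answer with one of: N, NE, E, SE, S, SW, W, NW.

N

∂h/∂x = (121.9 − 122.0) / (-180 − 0) = +0.0005556
∂h/∂y = (121.7 − 122.0) / (145 − 0) = -0.002069
Flow = −∇h = (-0.0005556 east, +0.002069 north), which points north.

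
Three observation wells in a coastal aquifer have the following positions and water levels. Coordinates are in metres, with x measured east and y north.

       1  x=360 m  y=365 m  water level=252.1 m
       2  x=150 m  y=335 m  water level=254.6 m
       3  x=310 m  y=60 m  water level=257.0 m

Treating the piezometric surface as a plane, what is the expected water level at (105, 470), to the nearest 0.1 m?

253.1 m

Taking 1 as reference: 2−1 = (-210, -30, +2.5); 3−1 = (-50, -305, +4.9).
Solve a·Δx + b·Δy = Δh: det = (-210)·(-305) − (-50)·(-30) = 62550.
∂h/∂x = [(+2.5)·(-305) − (+4.9)·(-30)] / 62550 = -0.009840
∂h/∂y = [(-210)·(+4.9) − (-50)·(+2.5)] / 62550 = -0.01445
h(105, 470) = 252.1 + (-0.009840)·(-255) + (-0.01445)·(105) = 252.1 +2.509 -1.518 = 253.092 m.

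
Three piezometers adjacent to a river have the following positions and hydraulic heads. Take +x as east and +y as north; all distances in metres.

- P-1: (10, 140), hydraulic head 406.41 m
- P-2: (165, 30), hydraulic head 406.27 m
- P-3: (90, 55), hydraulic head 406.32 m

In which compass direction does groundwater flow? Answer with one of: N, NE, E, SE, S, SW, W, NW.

SE

With h = a·x + b·y + c and P-1 as origin, the differences give:
  155·a + (-110)·b = -0.14
  80·a + (-85)·b = -0.09
Eliminate b (×(-85) and ×(-110), subtract): -4375·a = 2.000 → a = ∂h/∂x = -0.0004571
Back-substitute: b = ∂h/∂y = +0.0006286.
Flow = −∇h = (+0.0004571 east, -0.0006286 north), which points southeast.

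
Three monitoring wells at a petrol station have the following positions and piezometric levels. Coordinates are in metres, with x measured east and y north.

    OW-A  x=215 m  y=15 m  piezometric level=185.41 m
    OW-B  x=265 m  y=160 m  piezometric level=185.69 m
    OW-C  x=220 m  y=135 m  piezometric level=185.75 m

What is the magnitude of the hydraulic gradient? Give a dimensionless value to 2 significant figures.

0.0042

Differences from OW-A: to OW-B (Δx, Δy, Δh) = (50, 145, +0.28); to OW-C = (5, 120, +0.34).
Determinant of the coordinate differences = 50·120 − 5·145 = 5275.
∂h/∂x = [(+0.28)·120 − (+0.34)·145] / 5275 = -0.002976
∂h/∂y = [50·(+0.34) − 5·(+0.28)] / 5275 = +0.002957
|∇h| = √(-0.002976² + 0.002957²) = 0.004195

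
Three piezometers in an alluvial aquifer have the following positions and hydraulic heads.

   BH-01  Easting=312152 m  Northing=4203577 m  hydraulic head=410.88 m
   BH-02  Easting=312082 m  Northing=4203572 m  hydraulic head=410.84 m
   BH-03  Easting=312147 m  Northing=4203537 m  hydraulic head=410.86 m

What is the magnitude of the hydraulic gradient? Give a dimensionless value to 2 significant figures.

0.00069

Taking BH-01 as reference: BH-02−BH-01 = (-70, -5, -0.04); BH-03−BH-01 = (-5, -40, -0.02).
Solve a·Δx + b·Δy = Δh: det = (-70)·(-40) − (-5)·(-5) = 2775.
∂h/∂x = [(-0.04)·(-40) − (-0.02)·(-5)] / 2775 = +0.0005405
∂h/∂y = [(-70)·(-0.02) − (-5)·(-0.04)] / 2775 = +0.0004324
|∇h| = √(0.0005405² + 0.0004324²) = 0.0006922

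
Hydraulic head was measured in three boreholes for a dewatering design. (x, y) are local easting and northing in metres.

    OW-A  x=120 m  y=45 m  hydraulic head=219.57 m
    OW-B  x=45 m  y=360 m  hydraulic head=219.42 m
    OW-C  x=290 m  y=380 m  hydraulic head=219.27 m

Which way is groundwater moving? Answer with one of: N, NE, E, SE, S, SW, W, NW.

Three-point gradient (reference OW-A): Δ to OW-B = (-75, 315, -0.15), Δ to OW-C = (170, 335, -0.30).
∂h/∂x = -0.0005624, ∂h/∂y = -0.0006101 (det = -78675).
Flow = −∇h = (+0.0005624 east, +0.0006101 north), which points northeast.

NE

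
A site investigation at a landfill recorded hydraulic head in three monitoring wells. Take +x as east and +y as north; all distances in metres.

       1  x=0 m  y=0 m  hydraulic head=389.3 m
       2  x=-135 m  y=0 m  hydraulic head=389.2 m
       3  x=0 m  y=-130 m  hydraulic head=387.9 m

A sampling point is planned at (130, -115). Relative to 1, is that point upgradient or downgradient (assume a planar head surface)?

∂h/∂x = (389.2 − 389.3) / (-135 − 0) = +0.0007407
∂h/∂y = (387.9 − 389.3) / (-130 − 0) = +0.01077
Head at (130, -115) = 389.3 + (+0.0007407)·(130) + (+0.01077)·(-115) = 388.16 m.
That is lower than the 389.3 m at 1, so the point is downgradient.

downgradient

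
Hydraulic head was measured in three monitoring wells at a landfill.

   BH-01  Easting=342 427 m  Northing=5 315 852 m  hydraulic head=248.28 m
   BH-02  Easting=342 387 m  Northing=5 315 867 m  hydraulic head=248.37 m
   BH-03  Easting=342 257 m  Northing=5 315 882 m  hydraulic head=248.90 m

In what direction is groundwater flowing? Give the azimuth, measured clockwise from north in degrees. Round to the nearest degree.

Differences from BH-01: to BH-02 (Δx, Δy, Δh) = (-40, 15, +0.09); to BH-03 = (-170, 30, +0.62).
Solve a·Δx + b·Δy = Δh: det = (-40)·30 − (-170)·15 = 1350.
∂h/∂x = [(+0.09)·30 − (+0.62)·15] / 1350 = -0.004889
∂h/∂y = [(-40)·(+0.62) − (-170)·(+0.09)] / 1350 = -0.007037
Flow direction (−∇h) has components (+0.004889 E, +0.007037 N).
Azimuth = atan2(E, N) = atan2(+0.004889, +0.007037) = 34.8° ≈ 035°.

035°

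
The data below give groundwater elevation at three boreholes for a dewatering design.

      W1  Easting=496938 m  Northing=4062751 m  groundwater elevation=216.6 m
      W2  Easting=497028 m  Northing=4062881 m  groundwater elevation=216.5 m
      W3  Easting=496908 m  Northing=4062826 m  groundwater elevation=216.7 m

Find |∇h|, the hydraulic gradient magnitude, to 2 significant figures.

With h = a·x + b·y + c and W1 as origin, the differences give:
  90·a + 130·b = -0.1
  (-30)·a + 75·b = +0.1
Eliminate b (×75 and ×130, subtract): 10650·a = -20.50 → a = ∂h/∂x = -0.001925
Back-substitute: b = ∂h/∂y = +0.0005634.
|∇h| = √(-0.001925² + 0.0005634²) = 0.002006

0.0020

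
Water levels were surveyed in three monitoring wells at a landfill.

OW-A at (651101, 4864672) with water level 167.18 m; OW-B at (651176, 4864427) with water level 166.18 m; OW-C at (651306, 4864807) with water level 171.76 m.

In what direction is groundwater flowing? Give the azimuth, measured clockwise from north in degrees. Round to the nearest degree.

With h = a·x + b·y + c and OW-A as origin, the differences give:
  75·a + (-245)·b = -1.00
  205·a + 135·b = +4.58
Eliminate b (×135 and ×(-245), subtract): 60350·a = 987.100 → a = ∂h/∂x = +0.01636
Back-substitute: b = ∂h/∂y = +0.009089.
Flow direction (−∇h) has components (-0.01636 E, -0.009089 N).
Azimuth = atan2(E, N) = atan2(-0.01636, -0.009089) = 240.9° ≈ 241°.

241°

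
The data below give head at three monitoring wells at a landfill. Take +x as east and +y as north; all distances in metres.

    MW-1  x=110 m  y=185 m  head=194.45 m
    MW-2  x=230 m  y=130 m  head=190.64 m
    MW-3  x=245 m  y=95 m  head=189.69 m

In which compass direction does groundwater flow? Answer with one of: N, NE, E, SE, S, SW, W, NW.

Taking MW-1 as reference: MW-2−MW-1 = (120, -55, -3.81); MW-3−MW-1 = (135, -90, -4.76).
Determinant of the coordinate differences = 120·(-90) − 135·(-55) = -3375.
∂h/∂x = [(-3.81)·(-90) − (-4.76)·(-55)] / -3375 = -0.02403
∂h/∂y = [120·(-4.76) − 135·(-3.81)] / -3375 = +0.01684
Flow = −∇h = (+0.02403 east, -0.01684 north), which points southeast.

SE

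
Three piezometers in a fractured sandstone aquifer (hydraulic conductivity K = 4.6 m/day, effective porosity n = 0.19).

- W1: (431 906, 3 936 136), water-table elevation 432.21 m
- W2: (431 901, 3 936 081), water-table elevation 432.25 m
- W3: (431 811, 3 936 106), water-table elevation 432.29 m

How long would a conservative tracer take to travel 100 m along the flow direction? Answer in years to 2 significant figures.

12 years

With h = a·x + b·y + c and W1 as origin, the differences give:
  (-5)·a + (-55)·b = +0.04
  (-95)·a + (-30)·b = +0.08
Eliminate b (×(-30) and ×(-55), subtract): -5075·a = 3.200 → a = ∂h/∂x = -0.0006305
Back-substitute: b = ∂h/∂y = -0.0006700.
|∇h| = √(-0.0006305² + -0.0006700²) = 0.00092
Seepage velocity v = K·i/n = 4.6 × 0.00092 / 0.19 = 0.02227 m/day.
t = 100 / 0.02227 = 4490 days = 12.3 years.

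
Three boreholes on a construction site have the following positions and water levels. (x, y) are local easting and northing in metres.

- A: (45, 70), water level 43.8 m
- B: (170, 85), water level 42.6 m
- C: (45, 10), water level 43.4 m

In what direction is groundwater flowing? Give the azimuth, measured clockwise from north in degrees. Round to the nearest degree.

Taking A as reference: B−A = (125, 15, -1.2); C−A = (0, -60, -0.4).
Determinant of the coordinate differences = 125·(-60) − 0·15 = -7500.
∂h/∂x = [(-1.2)·(-60) − (-0.4)·15] / -7500 = -0.01040
∂h/∂y = [125·(-0.4) − 0·(-1.2)] / -7500 = +0.006667
Flow direction (−∇h) has components (+0.01040 E, -0.006667 N).
Azimuth = atan2(E, N) = atan2(+0.01040, -0.006667) = 122.7° ≈ 123°.

123°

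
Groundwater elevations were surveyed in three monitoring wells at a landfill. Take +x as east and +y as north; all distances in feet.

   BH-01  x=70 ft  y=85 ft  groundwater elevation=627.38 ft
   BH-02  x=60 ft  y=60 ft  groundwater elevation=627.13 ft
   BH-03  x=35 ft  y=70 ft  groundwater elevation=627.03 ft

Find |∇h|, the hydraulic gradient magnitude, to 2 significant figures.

Taking BH-01 as reference: BH-02−BH-01 = (-10, -25, -0.25); BH-03−BH-01 = (-35, -15, -0.35).
Solve a·Δx + b·Δy = Δh: det = (-10)·(-15) − (-35)·(-25) = -725.
∂h/∂x = [(-0.25)·(-15) − (-0.35)·(-25)] / -725 = +0.006897
∂h/∂y = [(-10)·(-0.35) − (-35)·(-0.25)] / -725 = +0.007241
|∇h| = √(0.006897² + 0.007241²) = 0.01

0.010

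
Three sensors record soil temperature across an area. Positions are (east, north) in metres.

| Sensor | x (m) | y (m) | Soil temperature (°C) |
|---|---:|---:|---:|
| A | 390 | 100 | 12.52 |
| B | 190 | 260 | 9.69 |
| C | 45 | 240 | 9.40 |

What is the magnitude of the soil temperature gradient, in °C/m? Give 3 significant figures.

With T = a·x + b·y + c and A as origin, the differences give:
  (-200)·a + 160·b = -2.83
  (-345)·a + 140·b = -3.12
Eliminate b (×140 and ×160, subtract): 27200·a = 103.000 → a = ∂T/∂x = +0.003787
Back-substitute: b = ∂T/∂y = -0.01295.
|∇f| = √(0.003787² + -0.01295²) = 0.01349 °C/m

0.0135 °C/m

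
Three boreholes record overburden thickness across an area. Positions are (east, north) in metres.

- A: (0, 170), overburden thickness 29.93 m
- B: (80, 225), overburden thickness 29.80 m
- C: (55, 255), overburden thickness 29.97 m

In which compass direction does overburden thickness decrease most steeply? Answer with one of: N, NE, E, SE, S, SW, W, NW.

SE

With d = a·x + b·y + c and A as origin, the differences give:
  80·a + 55·b = -0.13
  55·a + 85·b = +0.04
Eliminate b (×85 and ×55, subtract): 3775·a = -13.250 → a = ∂d/∂x = -0.003510
Back-substitute: b = ∂d/∂y = +0.002742.
Steepest decrease is along −∇f = (+0.003510 E, -0.002742 N) → southeast.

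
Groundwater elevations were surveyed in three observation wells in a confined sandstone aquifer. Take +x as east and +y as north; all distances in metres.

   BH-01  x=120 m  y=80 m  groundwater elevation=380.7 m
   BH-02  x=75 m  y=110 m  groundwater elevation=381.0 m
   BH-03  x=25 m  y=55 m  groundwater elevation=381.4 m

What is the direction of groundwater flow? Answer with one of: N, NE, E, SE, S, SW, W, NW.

E

With h = a·x + b·y + c and BH-01 as origin, the differences give:
  (-45)·a + 30·b = +0.3
  (-95)·a + (-25)·b = +0.7
Eliminate b (×(-25) and ×30, subtract): 3975·a = -28.50 → a = ∂h/∂x = -0.007170
Back-substitute: b = ∂h/∂y = -0.0007547.
Flow = −∇h = (+0.007170 east, +0.0007547 north), which points east.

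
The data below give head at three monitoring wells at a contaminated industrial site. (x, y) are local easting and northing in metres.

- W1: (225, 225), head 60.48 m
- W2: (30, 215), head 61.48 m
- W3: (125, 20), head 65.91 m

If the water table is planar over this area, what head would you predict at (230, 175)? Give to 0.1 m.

61.7 m

With h = a·x + b·y + c and W1 as origin, the differences give:
  (-195)·a + (-10)·b = +1.00
  (-100)·a + (-205)·b = +5.43
Eliminate b (×(-205) and ×(-10), subtract): 38975·a = -150.700 → a = ∂h/∂x = -0.003867
Back-substitute: b = ∂h/∂y = -0.02460.
h(230, 175) = 60.48 + (-0.003867)·(5) + (-0.02460)·(-50) = 60.48 -0.019 +1.230 = 61.691 m.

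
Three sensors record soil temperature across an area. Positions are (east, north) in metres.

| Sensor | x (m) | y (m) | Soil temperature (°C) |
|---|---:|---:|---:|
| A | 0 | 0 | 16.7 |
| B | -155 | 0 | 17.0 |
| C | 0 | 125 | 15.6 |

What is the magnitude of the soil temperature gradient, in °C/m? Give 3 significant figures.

0.00901 °C/m

∂T/∂x = (17.0 − 16.7) / (-155 − 0) = -0.001935
∂T/∂y = (15.6 − 16.7) / (125 − 0) = -0.008800
|∇f| = √(-0.001935² + -0.008800²) = 0.00901 °C/m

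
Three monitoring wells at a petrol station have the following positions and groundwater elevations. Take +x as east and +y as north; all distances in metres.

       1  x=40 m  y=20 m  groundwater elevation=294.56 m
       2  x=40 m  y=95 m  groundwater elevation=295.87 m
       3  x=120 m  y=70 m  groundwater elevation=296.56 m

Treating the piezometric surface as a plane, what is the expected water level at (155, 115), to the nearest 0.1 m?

297.8 m

Taking 1 as reference: 2−1 = (0, 75, +1.31); 3−1 = (80, 50, +2.00).
Solve a·Δx + b·Δy = Δh: det = 0·50 − 80·75 = -6000.
∂h/∂x = [(+1.31)·50 − (+2.00)·75] / -6000 = +0.01408
∂h/∂y = [0·(+2.00) − 80·(+1.31)] / -6000 = +0.01747
h(155, 115) = 294.56 + (+0.01408)·(115) + (+0.01747)·(95) = 294.56 +1.620 +1.659 = 297.839 m.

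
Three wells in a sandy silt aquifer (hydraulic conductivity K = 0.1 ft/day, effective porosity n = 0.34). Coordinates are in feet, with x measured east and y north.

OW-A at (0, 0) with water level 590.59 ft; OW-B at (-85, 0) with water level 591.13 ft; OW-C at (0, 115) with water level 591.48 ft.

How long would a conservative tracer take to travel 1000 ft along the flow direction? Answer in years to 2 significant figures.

∂h/∂x = (591.13 − 590.59) / (-85 − 0) = -0.006353
∂h/∂y = (591.48 − 590.59) / (115 − 0) = +0.007739
|∇h| = √(-0.006353² + 0.007739²) = 0.01001
Seepage velocity v = K·i/n = 0.1 × 0.01001 / 0.34 = 0.002944 ft/day.
t = 1000 / 0.002944 = 3.397e+05 days = 930 years.

930 years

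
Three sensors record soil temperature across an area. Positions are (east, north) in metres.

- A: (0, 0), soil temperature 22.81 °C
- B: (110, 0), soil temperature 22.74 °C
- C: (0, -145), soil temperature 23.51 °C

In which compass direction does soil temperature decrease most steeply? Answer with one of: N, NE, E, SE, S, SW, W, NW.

N

∂T/∂x = (22.74 − 22.81) / (110 − 0) = -0.0006364
∂T/∂y = (23.51 − 22.81) / (-145 − 0) = -0.004828
Steepest decrease is along −∇f = (+0.0006364 E, +0.004828 N) → north.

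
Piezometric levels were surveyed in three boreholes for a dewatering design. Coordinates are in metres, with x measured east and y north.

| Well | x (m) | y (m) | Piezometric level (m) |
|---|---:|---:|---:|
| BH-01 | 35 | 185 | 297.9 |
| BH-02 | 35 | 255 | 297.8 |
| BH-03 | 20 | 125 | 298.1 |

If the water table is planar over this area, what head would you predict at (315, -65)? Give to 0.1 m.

296.1 m

With h = a·x + b·y + c and BH-01 as origin, the differences give:
  0·a + 70·b = -0.1
  (-15)·a + (-60)·b = +0.2
Eliminate b (×(-60) and ×70, subtract): 1050·a = -8.00 → a = ∂h/∂x = -0.007619
Back-substitute: b = ∂h/∂y = -0.001429.
h(315, -65) = 297.9 + (-0.007619)·(280) + (-0.001429)·(-250) = 297.9 -2.133 +0.357 = 296.124 m.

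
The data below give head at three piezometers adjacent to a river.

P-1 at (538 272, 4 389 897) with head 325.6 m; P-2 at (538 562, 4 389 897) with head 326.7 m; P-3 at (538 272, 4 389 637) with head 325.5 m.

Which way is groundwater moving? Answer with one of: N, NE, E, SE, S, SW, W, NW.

W

∂h/∂x = (326.7 − 325.6) / (538562 − 538272) = +0.003793
∂h/∂y = (325.5 − 325.6) / (4389637 − 4389897) = +0.0003846
Flow = −∇h = (-0.003793 east, -0.0003846 north), which points west.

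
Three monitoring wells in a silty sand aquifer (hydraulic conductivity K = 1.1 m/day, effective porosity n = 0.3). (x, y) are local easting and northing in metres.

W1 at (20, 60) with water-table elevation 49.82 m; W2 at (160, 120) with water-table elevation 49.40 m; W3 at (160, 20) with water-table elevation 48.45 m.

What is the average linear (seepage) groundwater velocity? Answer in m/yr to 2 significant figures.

Differences from W1: to W2 (Δx, Δy, Δh) = (140, 60, -0.42); to W3 = (140, -40, -1.37).
Solve a·Δx + b·Δy = Δh: det = 140·(-40) − 140·60 = -14000.
∂h/∂x = [(-0.42)·(-40) − (-1.37)·60] / -14000 = -0.007071
∂h/∂y = [140·(-1.37) − 140·(-0.42)] / -14000 = +0.009500
|∇h| = √(-0.007071² + 0.009500²) = 0.01184
Seepage velocity v = K·i/n = 1.1 × 0.01184 / 0.3 = 0.04341 m/day = 15.86 m/yr.

16 m/yr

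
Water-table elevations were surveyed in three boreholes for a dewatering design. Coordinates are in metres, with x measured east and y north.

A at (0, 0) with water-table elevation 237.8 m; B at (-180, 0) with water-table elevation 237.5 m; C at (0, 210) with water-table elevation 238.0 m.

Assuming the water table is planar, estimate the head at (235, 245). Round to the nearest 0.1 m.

238.4 m

∂h/∂x = (237.5 − 237.8) / (-180 − 0) = +0.001667
∂h/∂y = (238.0 − 237.8) / (210 − 0) = +0.0009524
h(235, 245) = 237.8 + (+0.001667)·(235) + (+0.0009524)·(245) = 237.8 +0.392 +0.233 = 238.425 m.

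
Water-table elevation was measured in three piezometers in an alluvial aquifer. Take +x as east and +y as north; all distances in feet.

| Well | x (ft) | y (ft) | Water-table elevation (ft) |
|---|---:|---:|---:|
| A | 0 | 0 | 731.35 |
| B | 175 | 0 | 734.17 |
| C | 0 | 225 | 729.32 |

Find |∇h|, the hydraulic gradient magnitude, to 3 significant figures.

∂h/∂x = (734.17 − 731.35) / (175 − 0) = +0.01611
∂h/∂y = (729.32 − 731.35) / (225 − 0) = -0.009022
|∇h| = √(0.01611² + -0.009022²) = 0.01846

0.0185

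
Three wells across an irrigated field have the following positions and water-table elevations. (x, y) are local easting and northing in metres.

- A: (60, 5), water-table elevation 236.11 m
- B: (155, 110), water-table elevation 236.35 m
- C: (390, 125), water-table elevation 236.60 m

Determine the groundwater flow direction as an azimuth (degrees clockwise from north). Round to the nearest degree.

With h = a·x + b·y + c and A as origin, the differences give:
  95·a + 105·b = +0.24
  330·a + 120·b = +0.49
Eliminate b (×120 and ×105, subtract): -23250·a = -22.650 → a = ∂h/∂x = +0.0009742
Back-substitute: b = ∂h/∂y = +0.001404.
Flow direction (−∇h) has components (-0.0009742 E, -0.001404 N).
Azimuth = atan2(E, N) = atan2(-0.0009742, -0.001404) = 214.7° ≈ 215°.

215°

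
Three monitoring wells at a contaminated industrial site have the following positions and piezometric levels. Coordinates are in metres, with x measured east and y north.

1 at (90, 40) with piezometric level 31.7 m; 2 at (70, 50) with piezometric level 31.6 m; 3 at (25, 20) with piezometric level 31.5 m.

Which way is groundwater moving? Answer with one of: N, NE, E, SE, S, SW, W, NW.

NW

Differences from 1: to 2 (Δx, Δy, Δh) = (-20, 10, -0.1); to 3 = (-65, -20, -0.2).
Solve a·Δx + b·Δy = Δh: det = (-20)·(-20) − (-65)·10 = 1050.
∂h/∂x = [(-0.1)·(-20) − (-0.2)·10] / 1050 = +0.003810
∂h/∂y = [(-20)·(-0.2) − (-65)·(-0.1)] / 1050 = -0.002381
Flow = −∇h = (-0.003810 east, +0.002381 north), which points northwest.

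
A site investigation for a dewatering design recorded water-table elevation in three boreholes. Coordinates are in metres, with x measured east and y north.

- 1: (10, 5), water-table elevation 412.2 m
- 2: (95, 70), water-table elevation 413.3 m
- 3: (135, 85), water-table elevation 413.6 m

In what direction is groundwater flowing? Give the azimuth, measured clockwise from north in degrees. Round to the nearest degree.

189°

Three-point gradient (reference 1): Δ to 2 = (85, 65, +1.1), Δ to 3 = (125, 80, +1.4).
∂h/∂x = +0.002264, ∂h/∂y = +0.01396 (det = -1325).
Flow direction (−∇h) has components (-0.002264 E, -0.01396 N).
Azimuth = atan2(E, N) = atan2(-0.002264, -0.01396) = 189.2° ≈ 189°.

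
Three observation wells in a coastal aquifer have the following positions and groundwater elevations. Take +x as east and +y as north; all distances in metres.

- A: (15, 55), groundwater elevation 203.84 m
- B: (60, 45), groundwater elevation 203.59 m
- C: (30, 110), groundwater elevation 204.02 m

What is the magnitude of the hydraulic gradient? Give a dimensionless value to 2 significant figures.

With h = a·x + b·y + c and A as origin, the differences give:
  45·a + (-10)·b = -0.25
  15·a + 55·b = +0.18
Eliminate b (×55 and ×(-10), subtract): 2625·a = -11.950 → a = ∂h/∂x = -0.004552
Back-substitute: b = ∂h/∂y = +0.004514.
|∇h| = √(-0.004552² + 0.004514²) = 0.006411

0.0064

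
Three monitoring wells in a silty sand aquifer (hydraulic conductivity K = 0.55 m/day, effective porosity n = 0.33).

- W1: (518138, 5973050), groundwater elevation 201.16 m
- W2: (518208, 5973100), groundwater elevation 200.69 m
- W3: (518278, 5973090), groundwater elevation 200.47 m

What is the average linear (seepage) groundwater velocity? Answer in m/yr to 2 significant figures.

Taking W1 as reference: W2−W1 = (70, 50, -0.47); W3−W1 = (140, 40, -0.69).
Determinant of the coordinate differences = 70·40 − 140·50 = -4200.
∂h/∂x = [(-0.47)·40 − (-0.69)·50] / -4200 = -0.003738
∂h/∂y = [70·(-0.69) − 140·(-0.47)] / -4200 = -0.004167
|∇h| = √(-0.003738² + -0.004167²) = 0.005598
Seepage velocity v = K·i/n = 0.55 × 0.005598 / 0.33 = 0.00933 m/day = 3.408 m/yr.

3.4 m/yr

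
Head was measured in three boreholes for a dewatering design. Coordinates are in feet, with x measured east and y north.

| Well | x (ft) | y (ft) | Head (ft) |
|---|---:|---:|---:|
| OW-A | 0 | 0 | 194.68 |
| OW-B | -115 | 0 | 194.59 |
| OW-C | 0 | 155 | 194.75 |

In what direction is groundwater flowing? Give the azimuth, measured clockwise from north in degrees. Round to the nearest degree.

240°

∂h/∂x = (194.59 − 194.68) / (-115 − 0) = +0.0007826
∂h/∂y = (194.75 − 194.68) / (155 − 0) = +0.0004516
Flow direction (−∇h) has components (-0.0007826 E, -0.0004516 N).
Azimuth = atan2(E, N) = atan2(-0.0007826, -0.0004516) = 240.0° ≈ 240°.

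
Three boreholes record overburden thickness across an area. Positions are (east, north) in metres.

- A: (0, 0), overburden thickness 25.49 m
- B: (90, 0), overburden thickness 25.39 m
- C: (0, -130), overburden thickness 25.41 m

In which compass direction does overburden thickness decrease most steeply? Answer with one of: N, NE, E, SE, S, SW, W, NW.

SE

∂d/∂x = (25.39 − 25.49) / (90 − 0) = -0.001111
∂d/∂y = (25.41 − 25.49) / (-130 − 0) = +0.0006154
Steepest decrease is along −∇f = (+0.001111 E, -0.0006154 N) → southeast.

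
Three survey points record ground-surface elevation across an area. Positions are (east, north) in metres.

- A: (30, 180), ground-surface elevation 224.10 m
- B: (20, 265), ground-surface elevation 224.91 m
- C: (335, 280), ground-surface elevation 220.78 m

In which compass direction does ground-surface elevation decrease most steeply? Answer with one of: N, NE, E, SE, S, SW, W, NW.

SE

With z = a·x + b·y + c and A as origin, the differences give:
  (-10)·a + 85·b = +0.81
  305·a + 100·b = -3.32
Eliminate b (×100 and ×85, subtract): -26925·a = 363.200 → a = ∂z/∂x = -0.01349
Back-substitute: b = ∂z/∂y = +0.007942.
Steepest decrease is along −∇f = (+0.01349 E, -0.007942 N) → southeast.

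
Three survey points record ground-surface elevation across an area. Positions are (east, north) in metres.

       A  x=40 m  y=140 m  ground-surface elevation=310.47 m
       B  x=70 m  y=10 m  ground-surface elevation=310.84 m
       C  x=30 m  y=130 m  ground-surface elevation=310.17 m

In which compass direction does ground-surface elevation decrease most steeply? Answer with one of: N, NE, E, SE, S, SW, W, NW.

With z = a·x + b·y + c and A as origin, the differences give:
  30·a + (-130)·b = +0.37
  (-10)·a + (-10)·b = -0.30
Eliminate b (×(-10) and ×(-130), subtract): -1600·a = -42.700 → a = ∂z/∂x = +0.02669
Back-substitute: b = ∂z/∂y = +0.003313.
Steepest decrease is along −∇f = (-0.02669 E, -0.003313 N) → west.

W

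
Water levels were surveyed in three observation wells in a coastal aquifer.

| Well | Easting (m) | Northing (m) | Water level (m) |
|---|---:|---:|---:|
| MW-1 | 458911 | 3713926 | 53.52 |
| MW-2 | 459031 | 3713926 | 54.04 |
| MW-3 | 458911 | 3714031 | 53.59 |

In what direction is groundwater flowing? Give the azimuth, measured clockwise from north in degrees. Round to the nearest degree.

261°

∂h/∂x = (54.04 − 53.52) / (459031 − 458911) = +0.004333
∂h/∂y = (53.59 − 53.52) / (3714031 − 3713926) = +0.0006667
Flow direction (−∇h) has components (-0.004333 E, -0.0006667 N).
Azimuth = atan2(E, N) = atan2(-0.004333, -0.0006667) = 261.3° ≈ 261°.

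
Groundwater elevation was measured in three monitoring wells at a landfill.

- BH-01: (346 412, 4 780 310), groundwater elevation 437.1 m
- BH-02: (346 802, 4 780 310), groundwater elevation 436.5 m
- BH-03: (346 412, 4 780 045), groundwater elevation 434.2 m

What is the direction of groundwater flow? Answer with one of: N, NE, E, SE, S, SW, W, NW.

S

∂h/∂x = (436.5 − 437.1) / (346802 − 346412) = -0.001538
∂h/∂y = (434.2 − 437.1) / (4780045 − 4780310) = +0.01094
Flow = −∇h = (+0.001538 east, -0.01094 north), which points south.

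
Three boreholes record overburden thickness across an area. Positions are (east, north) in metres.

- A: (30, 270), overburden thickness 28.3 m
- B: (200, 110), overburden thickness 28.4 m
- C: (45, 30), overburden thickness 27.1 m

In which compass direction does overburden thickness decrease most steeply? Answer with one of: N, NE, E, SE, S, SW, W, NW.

SW

With d = a·x + b·y + c and A as origin, the differences give:
  170·a + (-160)·b = +0.1
  15·a + (-240)·b = -1.2
Eliminate b (×(-240) and ×(-160), subtract): -38400·a = -216.00 → a = ∂d/∂x = +0.005625
Back-substitute: b = ∂d/∂y = +0.005352.
Steepest decrease is along −∇f = (-0.005625 E, -0.005352 N) → southwest.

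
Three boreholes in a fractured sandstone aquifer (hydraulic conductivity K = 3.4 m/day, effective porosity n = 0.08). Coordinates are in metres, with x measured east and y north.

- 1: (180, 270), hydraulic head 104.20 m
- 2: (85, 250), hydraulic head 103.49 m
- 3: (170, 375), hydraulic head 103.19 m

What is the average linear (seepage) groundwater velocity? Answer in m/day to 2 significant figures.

0.54 m/day

Differences from 1: to 2 (Δx, Δy, Δh) = (-95, -20, -0.71); to 3 = (-10, 105, -1.01).
Determinant of the coordinate differences = (-95)·105 − (-10)·(-20) = -10175.
∂h/∂x = [(-0.71)·105 − (-1.01)·(-20)] / -10175 = +0.009312
∂h/∂y = [(-95)·(-1.01) − (-10)·(-0.71)] / -10175 = -0.008732
|∇h| = √(0.009312² + -0.008732²) = 0.01277
Seepage velocity v = K·i/n = 3.4 × 0.01277 / 0.08 = 0.5427 m/day.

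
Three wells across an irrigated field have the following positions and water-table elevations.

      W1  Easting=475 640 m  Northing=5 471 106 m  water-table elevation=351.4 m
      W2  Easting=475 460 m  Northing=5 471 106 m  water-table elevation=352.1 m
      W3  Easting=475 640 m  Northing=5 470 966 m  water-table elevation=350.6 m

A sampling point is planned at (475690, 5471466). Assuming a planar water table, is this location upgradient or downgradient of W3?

upgradient

∂h/∂x = (352.1 − 351.4) / (475460 − 475640) = -0.003889
∂h/∂y = (350.6 − 351.4) / (5470966 − 5471106) = +0.005714
Head at (475690, 5471466) = 351.4 + (-0.003889)·(50) + (+0.005714)·(360) = 353.26 m.
That is higher than the 350.6 m at W3, so the point is upgradient.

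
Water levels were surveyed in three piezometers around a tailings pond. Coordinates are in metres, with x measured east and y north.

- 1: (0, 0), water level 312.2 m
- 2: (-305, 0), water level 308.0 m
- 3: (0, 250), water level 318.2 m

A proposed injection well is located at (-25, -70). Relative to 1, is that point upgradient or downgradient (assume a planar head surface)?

downgradient

∂h/∂x = (308.0 − 312.2) / (-305 − 0) = +0.01377
∂h/∂y = (318.2 − 312.2) / (250 − 0) = +0.02400
Head at (-25, -70) = 312.2 + (+0.01377)·(-25) + (+0.02400)·(-70) = 310.18 m.
That is lower than the 312.2 m at 1, so the point is downgradient.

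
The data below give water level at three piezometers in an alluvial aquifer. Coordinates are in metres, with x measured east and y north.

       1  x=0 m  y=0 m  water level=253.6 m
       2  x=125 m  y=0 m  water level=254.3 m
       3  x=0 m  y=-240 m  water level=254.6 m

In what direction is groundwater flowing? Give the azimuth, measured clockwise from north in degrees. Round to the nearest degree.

307°

∂h/∂x = (254.3 − 253.6) / (125 − 0) = +0.005600
∂h/∂y = (254.6 − 253.6) / (-240 − 0) = -0.004167
Flow direction (−∇h) has components (-0.005600 E, +0.004167 N).
Azimuth = atan2(E, N) = atan2(-0.005600, +0.004167) = 306.7° ≈ 307°.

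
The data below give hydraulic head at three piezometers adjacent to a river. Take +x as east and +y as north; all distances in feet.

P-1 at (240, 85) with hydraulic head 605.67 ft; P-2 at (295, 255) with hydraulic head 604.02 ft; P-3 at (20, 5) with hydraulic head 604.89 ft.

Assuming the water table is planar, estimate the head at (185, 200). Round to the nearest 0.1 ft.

603.8 ft

Taking P-1 as reference: P-2−P-1 = (55, 170, -1.65); P-3−P-1 = (-220, -80, -0.78).
Determinant of the coordinate differences = 55·(-80) − (-220)·170 = 33000.
∂h/∂x = [(-1.65)·(-80) − (-0.78)·170] / 33000 = +0.008018
∂h/∂y = [55·(-0.78) − (-220)·(-1.65)] / 33000 = -0.01230
h(185, 200) = 605.67 + (+0.008018)·(-55) + (-0.01230)·(115) = 605.67 -0.441 -1.414 = 603.814 ft.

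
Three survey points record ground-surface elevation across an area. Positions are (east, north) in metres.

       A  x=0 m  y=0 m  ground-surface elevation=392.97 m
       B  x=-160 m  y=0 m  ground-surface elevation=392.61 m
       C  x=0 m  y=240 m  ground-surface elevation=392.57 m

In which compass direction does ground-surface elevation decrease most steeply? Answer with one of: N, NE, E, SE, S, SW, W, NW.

NW

∂z/∂x = (392.61 − 392.97) / (-160 − 0) = +0.002250
∂z/∂y = (392.57 − 392.97) / (240 − 0) = -0.001667
Steepest decrease is along −∇f = (-0.002250 E, +0.001667 N) → northwest.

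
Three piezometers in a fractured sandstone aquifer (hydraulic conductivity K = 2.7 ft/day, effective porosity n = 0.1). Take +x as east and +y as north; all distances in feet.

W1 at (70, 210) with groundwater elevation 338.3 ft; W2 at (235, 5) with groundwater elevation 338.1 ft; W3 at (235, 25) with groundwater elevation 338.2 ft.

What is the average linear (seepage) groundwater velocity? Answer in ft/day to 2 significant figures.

0.19 ft/day

Three-point gradient (reference W1): Δ to W2 = (165, -205, -0.2), Δ to W3 = (165, -185, -0.1).
∂h/∂x = +0.005000, ∂h/∂y = +0.005000 (det = 3300).
|∇h| = √(0.005000² + 0.005000²) = 0.007071
Seepage velocity v = K·i/n = 2.7 × 0.007071 / 0.1 = 0.1909 ft/day.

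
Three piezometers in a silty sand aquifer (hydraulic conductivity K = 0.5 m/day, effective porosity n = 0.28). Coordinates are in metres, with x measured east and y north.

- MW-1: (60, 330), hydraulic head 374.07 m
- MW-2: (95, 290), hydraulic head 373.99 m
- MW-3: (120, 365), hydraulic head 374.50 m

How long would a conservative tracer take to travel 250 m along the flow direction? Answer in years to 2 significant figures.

57 years

With h = a·x + b·y + c and MW-1 as origin, the differences give:
  35·a + (-40)·b = -0.08
  60·a + 35·b = +0.43
Eliminate b (×35 and ×(-40), subtract): 3625·a = 14.400 → a = ∂h/∂x = +0.003972
Back-substitute: b = ∂h/∂y = +0.005476.
|∇h| = √(0.003972² + 0.005476²) = 0.006765
Seepage velocity v = K·i/n = 0.5 × 0.006765 / 0.28 = 0.01208 m/day.
t = 250 / 0.01208 = 2.07e+04 days = 56.7 years.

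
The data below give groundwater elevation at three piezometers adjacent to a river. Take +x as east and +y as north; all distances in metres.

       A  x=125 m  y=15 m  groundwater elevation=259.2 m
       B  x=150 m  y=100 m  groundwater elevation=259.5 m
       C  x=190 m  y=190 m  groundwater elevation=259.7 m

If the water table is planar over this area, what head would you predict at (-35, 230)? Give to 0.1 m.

261.9 m

Three-point gradient (reference A): Δ to B = (25, 85, +0.3), Δ to C = (65, 175, +0.5).
∂h/∂x = -0.008696, ∂h/∂y = +0.006087 (det = -1150).
h(-35, 230) = 259.2 + (-0.008696)·(-160) + (+0.006087)·(215) = 259.2 +1.391 +1.309 = 261.900 m.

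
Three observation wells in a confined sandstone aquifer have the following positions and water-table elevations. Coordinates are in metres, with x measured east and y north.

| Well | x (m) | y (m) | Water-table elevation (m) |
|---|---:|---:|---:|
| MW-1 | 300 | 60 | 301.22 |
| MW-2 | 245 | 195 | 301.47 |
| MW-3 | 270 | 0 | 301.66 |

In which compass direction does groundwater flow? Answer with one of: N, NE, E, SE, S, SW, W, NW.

Differences from MW-1: to MW-2 (Δx, Δy, Δh) = (-55, 135, +0.25); to MW-3 = (-30, -60, +0.44).
Determinant of the coordinate differences = (-55)·(-60) − (-30)·135 = 7350.
∂h/∂x = [(+0.25)·(-60) − (+0.44)·135] / 7350 = -0.01012
∂h/∂y = [(-55)·(+0.44) − (-30)·(+0.25)] / 7350 = -0.002272
Flow = −∇h = (+0.01012 east, +0.002272 north), which points east.

E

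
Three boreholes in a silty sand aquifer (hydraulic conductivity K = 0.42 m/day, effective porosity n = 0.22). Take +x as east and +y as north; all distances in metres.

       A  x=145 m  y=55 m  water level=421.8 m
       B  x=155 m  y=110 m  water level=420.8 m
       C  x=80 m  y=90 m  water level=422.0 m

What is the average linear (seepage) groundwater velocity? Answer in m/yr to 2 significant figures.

Taking A as reference: B−A = (10, 55, -1.0); C−A = (-65, 35, +0.2).
Solve a·Δx + b·Δy = Δh: det = 10·35 − (-65)·55 = 3925.
∂h/∂x = [(-1.0)·35 − (+0.2)·55] / 3925 = -0.01172
∂h/∂y = [10·(+0.2) − (-65)·(-1.0)] / 3925 = -0.01605
|∇h| = √(-0.01172² + -0.01605²) = 0.01987
Seepage velocity v = K·i/n = 0.42 × 0.01987 / 0.22 = 0.03793 m/day = 13.85 m/yr.

14 m/yr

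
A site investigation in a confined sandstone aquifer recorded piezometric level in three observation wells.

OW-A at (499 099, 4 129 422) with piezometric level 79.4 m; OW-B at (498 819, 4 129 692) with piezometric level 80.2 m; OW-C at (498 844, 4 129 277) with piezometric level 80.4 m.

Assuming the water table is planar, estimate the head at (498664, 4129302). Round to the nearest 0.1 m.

81.0 m

With h = a·x + b·y + c and OW-A as origin, the differences give:
  (-280)·a + 270·b = +0.8
  (-255)·a + (-145)·b = +1.0
Eliminate b (×(-145) and ×270, subtract): 109450·a = -386.00 → a = ∂h/∂x = -0.003527
Back-substitute: b = ∂h/∂y = -0.0006944.
h(498664, 4129302) = 79.4 + (-0.003527)·(-435) + (-0.0006944)·(-120) = 79.4 +1.534 +0.083 = 81.017 m.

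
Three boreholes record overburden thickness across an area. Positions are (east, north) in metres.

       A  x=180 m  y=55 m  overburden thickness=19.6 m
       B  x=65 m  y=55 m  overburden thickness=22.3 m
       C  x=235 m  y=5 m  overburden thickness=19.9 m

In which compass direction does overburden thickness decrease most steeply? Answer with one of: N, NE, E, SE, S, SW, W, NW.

With d = a·x + b·y + c and A as origin, the differences give:
  (-115)·a + 0·b = +2.7
  55·a + (-50)·b = +0.3
Eliminate b (×(-50) and ×0, subtract): 5750·a = -135.00 → a = ∂d/∂x = -0.02348
Back-substitute: b = ∂d/∂y = -0.03183.
Steepest decrease is along −∇f = (+0.02348 E, +0.03183 N) → northeast.

NE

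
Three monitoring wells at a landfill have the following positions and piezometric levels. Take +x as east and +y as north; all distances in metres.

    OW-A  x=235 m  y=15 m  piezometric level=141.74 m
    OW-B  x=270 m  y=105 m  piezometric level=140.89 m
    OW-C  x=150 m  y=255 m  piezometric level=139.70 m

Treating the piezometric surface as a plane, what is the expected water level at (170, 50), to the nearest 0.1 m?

141.5 m

With h = a·x + b·y + c and OW-A as origin, the differences give:
  35·a + 90·b = -0.85
  (-85)·a + 240·b = -2.04
Eliminate b (×240 and ×90, subtract): 16050·a = -20.400 → a = ∂h/∂x = -0.001271
Back-substitute: b = ∂h/∂y = -0.008950.
h(170, 50) = 141.74 + (-0.001271)·(-65) + (-0.008950)·(35) = 141.74 +0.083 -0.313 = 141.509 m.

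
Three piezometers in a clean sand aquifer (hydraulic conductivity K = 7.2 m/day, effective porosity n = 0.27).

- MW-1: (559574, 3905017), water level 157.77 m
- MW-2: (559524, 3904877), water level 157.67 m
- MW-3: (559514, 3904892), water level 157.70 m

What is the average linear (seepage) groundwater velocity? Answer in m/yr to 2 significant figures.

17 m/yr

Differences from MW-1: to MW-2 (Δx, Δy, Δh) = (-50, -140, -0.10); to MW-3 = (-60, -125, -0.07).
Solve a·Δx + b·Δy = Δh: det = (-50)·(-125) − (-60)·(-140) = -2150.
∂h/∂x = [(-0.10)·(-125) − (-0.07)·(-140)] / -2150 = -0.001256
∂h/∂y = [(-50)·(-0.07) − (-60)·(-0.10)] / -2150 = +0.001163
|∇h| = √(-0.001256² + 0.001163²) = 0.001712
Seepage velocity v = K·i/n = 7.2 × 0.001712 / 0.27 = 0.04565 m/day = 16.67 m/yr.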